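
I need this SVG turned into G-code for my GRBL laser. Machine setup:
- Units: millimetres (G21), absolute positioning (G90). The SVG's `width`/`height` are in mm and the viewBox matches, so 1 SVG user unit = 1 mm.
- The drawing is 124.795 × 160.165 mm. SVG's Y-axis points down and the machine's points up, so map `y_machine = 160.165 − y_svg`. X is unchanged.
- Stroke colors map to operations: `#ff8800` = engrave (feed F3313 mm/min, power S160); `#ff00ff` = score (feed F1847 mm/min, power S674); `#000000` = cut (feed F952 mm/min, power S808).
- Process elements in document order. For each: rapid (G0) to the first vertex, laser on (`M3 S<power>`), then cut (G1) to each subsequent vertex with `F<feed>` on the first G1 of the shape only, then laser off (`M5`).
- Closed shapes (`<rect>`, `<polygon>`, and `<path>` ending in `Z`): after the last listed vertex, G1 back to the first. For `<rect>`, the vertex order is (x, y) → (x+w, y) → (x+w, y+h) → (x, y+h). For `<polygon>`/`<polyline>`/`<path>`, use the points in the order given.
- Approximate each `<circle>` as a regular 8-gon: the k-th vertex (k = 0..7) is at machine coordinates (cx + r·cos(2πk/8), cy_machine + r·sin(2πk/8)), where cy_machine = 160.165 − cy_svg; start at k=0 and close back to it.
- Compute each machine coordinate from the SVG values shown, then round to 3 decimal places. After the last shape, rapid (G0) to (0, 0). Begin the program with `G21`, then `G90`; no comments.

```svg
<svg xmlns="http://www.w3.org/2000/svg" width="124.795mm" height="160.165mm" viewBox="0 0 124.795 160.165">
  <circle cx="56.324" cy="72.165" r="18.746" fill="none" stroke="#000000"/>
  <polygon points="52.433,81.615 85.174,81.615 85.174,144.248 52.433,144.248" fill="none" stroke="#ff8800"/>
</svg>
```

1 u = 1 mm; y_m = 160.165 − y.

[1] `<circle>` circle, #000000→cut S808 F952: (75.070,88.000) → (69.579,101.255) → (56.324,106.746) → (43.069,101.255) → (37.578,88.000) → (43.069,74.745) → (56.324,69.254) → (69.579,74.745) → (75.070,88.000) (closed)

[2] `<polygon>` rectangle, #ff8800→engrave S160 F3313: (52.433,78.550) → (85.174,78.550) → (85.174,15.917) → (52.433,15.917) → (52.433,78.550) (closed)

G21
G90
G0 X75.070 Y88.000
M3 S808
G1 X69.579 Y101.255 F952
G1 X56.324 Y106.746
G1 X43.069 Y101.255
G1 X37.578 Y88.000
G1 X43.069 Y74.745
G1 X56.324 Y69.254
G1 X69.579 Y74.745
G1 X75.070 Y88.000
M5
G0 X52.433 Y78.550
M3 S160
G1 X85.174 Y78.550 F3313
G1 X85.174 Y15.917
G1 X52.433 Y15.917
G1 X52.433 Y78.550
M5
G0 X0.000 Y0.000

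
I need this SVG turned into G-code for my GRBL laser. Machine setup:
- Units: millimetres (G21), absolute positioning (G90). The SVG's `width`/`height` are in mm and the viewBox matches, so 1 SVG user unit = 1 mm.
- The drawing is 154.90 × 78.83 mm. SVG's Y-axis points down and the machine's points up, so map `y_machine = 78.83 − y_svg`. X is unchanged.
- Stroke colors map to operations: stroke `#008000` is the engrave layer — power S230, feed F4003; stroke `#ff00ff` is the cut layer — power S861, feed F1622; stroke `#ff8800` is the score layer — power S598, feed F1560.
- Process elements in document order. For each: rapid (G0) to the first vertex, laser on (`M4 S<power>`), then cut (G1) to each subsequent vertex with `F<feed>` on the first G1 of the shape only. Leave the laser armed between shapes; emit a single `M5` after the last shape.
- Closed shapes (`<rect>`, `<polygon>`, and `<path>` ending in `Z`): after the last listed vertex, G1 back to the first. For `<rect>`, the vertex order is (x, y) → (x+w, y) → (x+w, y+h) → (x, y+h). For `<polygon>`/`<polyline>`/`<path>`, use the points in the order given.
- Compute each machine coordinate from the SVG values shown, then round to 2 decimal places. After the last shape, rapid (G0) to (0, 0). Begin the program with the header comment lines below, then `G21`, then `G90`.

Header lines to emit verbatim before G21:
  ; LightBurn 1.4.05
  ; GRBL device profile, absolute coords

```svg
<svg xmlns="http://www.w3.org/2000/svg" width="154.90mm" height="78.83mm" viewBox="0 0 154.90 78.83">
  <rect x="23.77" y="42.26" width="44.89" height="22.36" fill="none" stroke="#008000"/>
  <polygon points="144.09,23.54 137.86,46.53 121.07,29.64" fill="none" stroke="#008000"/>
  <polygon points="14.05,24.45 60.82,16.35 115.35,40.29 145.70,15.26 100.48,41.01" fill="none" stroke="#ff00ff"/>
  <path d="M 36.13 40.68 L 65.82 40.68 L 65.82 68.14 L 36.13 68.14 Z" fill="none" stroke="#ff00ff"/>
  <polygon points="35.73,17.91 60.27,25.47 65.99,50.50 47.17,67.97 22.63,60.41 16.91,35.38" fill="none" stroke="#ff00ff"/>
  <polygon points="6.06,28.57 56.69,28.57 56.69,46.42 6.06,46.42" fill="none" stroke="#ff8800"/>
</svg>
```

; LightBurn 1.4.05
; GRBL device profile, absolute coords
G21
G90
G0 X23.77 Y36.57
M4 S230
G1 X68.66 Y36.57 F4003
G1 X68.66 Y14.21
G1 X23.77 Y14.21
G1 X23.77 Y36.57
G0 X144.09 Y55.29
M4 S230
G1 X137.86 Y32.30 F4003
G1 X121.07 Y49.19
G1 X144.09 Y55.29
G0 X14.05 Y54.38
M4 S861
G1 X60.82 Y62.48 F1622
G1 X115.35 Y38.54
G1 X145.70 Y63.57
G1 X100.48 Y37.82
G1 X14.05 Y54.38
G0 X36.13 Y38.15
M4 S861
G1 X65.82 Y38.15 F1622
G1 X65.82 Y10.69
G1 X36.13 Y10.69
G1 X36.13 Y38.15
G0 X35.73 Y60.92
M4 S861
G1 X60.27 Y53.36 F1622
G1 X65.99 Y28.33
G1 X47.17 Y10.86
G1 X22.63 Y18.42
G1 X16.91 Y43.45
G1 X35.73 Y60.92
G0 X6.06 Y50.26
M4 S598
G1 X56.69 Y50.26 F1560
G1 X56.69 Y32.41
G1 X6.06 Y32.41
G1 X6.06 Y50.26
M5
G0 X0.00 Y0.00

viewBox `0 0 154.90 78.83` with mm width/height → 1 unit = 1 mm. Flip: y_m = 78.83 − y_svg.

**Shape 1** — `<rect>` rectangle, stroke `#008000` → engrave (S230, F4003). Machine vertices: (23.77,36.57) → (68.66,36.57) → (68.66,14.21) → (23.77,14.21) → (23.77,36.57). Closed: final G1 returns to the first vertex.

**Shape 2** — `<polygon>` regular polygon, stroke `#008000` → engrave (S230, F4003). Machine vertices: (144.09,55.29) → (137.86,32.30) → (121.07,49.19) → (144.09,55.29). Closed: final G1 returns to the first vertex.

**Shape 3** — `<polygon>` closed polygon, stroke `#ff00ff` → cut (S861, F1622). Machine vertices: (14.05,54.38) → (60.82,62.48) → (115.35,38.54) → (145.70,63.57) → (100.48,37.82) → (14.05,54.38). Closed: final G1 returns to the first vertex.

**Shape 4** — `<path>` rectangle, stroke `#ff00ff` → cut (S861, F1622). Machine vertices: (36.13,38.15) → (65.82,38.15) → (65.82,10.69) → (36.13,10.69) → (36.13,38.15). Closed: final G1 returns to the first vertex.

**Shape 5** — `<polygon>` regular polygon, stroke `#ff00ff` → cut (S861, F1622). Machine vertices: (35.73,60.92) → (60.27,53.36) → (65.99,28.33) → (47.17,10.86) → (22.63,18.42) → (16.91,43.45) → (35.73,60.92). Closed: final G1 returns to the first vertex.

**Shape 6** — `<polygon>` rectangle, stroke `#ff8800` → score (S598, F1560). Machine vertices: (6.06,50.26) → (56.69,50.26) → (56.69,32.41) → (6.06,32.41) → (6.06,50.26). Closed: final G1 returns to the first vertex.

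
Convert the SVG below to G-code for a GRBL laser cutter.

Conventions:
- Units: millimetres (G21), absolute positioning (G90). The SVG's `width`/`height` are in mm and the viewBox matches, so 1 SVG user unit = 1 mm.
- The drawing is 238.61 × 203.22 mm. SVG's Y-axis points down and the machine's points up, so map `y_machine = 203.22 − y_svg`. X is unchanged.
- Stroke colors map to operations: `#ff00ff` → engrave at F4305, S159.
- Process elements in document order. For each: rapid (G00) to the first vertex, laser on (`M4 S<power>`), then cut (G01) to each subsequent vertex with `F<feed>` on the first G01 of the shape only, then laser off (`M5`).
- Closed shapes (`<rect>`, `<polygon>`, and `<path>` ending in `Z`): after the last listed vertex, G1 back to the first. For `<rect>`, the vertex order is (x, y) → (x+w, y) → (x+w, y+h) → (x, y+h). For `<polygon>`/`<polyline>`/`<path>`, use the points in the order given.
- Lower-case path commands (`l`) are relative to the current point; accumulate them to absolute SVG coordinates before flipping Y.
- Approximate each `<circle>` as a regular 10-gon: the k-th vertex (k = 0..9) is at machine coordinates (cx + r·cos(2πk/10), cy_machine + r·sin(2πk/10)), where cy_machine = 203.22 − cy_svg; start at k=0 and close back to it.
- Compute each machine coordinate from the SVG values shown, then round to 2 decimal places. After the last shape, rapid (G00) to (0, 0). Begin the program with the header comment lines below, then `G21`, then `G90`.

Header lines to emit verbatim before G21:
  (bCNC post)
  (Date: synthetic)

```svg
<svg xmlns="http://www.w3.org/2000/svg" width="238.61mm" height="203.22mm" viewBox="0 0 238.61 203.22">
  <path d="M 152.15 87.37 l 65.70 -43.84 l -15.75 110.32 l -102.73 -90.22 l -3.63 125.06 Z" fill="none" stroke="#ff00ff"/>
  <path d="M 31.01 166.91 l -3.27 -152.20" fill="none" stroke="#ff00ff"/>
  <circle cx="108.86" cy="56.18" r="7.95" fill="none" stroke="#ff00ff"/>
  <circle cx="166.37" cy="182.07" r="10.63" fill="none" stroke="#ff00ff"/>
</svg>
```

(bCNC post)
(Date: synthetic)
G21
G90
G00 X152.15 Y115.85
M4 S159
G01 X217.85 Y159.69 F4305
G01 X202.10 Y49.37
G01 X99.37 Y139.59
G01 X95.74 Y14.53
G01 X152.15 Y115.85
M5
G00 X31.01 Y36.31
M4 S159
G01 X27.74 Y188.51 F4305
M5
G00 X116.81 Y147.04
M4 S159
G01 X115.29 Y151.71 F4305
G01 X111.32 Y154.60
G01 X106.40 Y154.60
G01 X102.43 Y151.71
G01 X100.91 Y147.04
G01 X102.43 Y142.37
G01 X106.40 Y139.48
G01 X111.32 Y139.48
G01 X115.29 Y142.37
G01 X116.81 Y147.04
M5
G00 X177.00 Y21.15
M4 S159
G01 X174.97 Y27.40 F4305
G01 X169.65 Y31.26
G01 X163.09 Y31.26
G01 X157.77 Y27.40
G01 X155.74 Y21.15
G01 X157.77 Y14.90
G01 X163.09 Y11.04
G01 X169.65 Y11.04
G01 X174.97 Y14.90
G01 X177.00 Y21.15
M5
G00 X0.00 Y0.00

1 u = 1 mm; y_m = 203.22 − y.

[1] `<path>` closed polygon, #ff00ff→engrave S159 F4305: (152.15,115.85) → (217.85,159.69) → (202.10,49.37) → (99.37,139.59) → (95.74,14.53) → (152.15,115.85) (closed)

[2] `<path>` line segment, #ff00ff→engrave S159 F4305: (31.01,36.31) → (27.74,188.51)

[3] `<circle>` circle, #ff00ff→engrave S159 F4305: (116.81,147.04) → (115.29,151.71) → (111.32,154.60) → (106.40,154.60) → (102.43,151.71) → (100.91,147.04) → (102.43,142.37) → (106.40,139.48) → (111.32,139.48) → (115.29,142.37) → (116.81,147.04) (closed)

[4] `<circle>` circle, #ff00ff→engrave S159 F4305: (177.00,21.15) → (174.97,27.40) → (169.65,31.26) → (163.09,31.26) → (157.77,27.40) → (155.74,21.15) → (157.77,14.90) → (163.09,11.04) → (169.65,11.04) → (174.97,14.90) → (177.00,21.15) (closed)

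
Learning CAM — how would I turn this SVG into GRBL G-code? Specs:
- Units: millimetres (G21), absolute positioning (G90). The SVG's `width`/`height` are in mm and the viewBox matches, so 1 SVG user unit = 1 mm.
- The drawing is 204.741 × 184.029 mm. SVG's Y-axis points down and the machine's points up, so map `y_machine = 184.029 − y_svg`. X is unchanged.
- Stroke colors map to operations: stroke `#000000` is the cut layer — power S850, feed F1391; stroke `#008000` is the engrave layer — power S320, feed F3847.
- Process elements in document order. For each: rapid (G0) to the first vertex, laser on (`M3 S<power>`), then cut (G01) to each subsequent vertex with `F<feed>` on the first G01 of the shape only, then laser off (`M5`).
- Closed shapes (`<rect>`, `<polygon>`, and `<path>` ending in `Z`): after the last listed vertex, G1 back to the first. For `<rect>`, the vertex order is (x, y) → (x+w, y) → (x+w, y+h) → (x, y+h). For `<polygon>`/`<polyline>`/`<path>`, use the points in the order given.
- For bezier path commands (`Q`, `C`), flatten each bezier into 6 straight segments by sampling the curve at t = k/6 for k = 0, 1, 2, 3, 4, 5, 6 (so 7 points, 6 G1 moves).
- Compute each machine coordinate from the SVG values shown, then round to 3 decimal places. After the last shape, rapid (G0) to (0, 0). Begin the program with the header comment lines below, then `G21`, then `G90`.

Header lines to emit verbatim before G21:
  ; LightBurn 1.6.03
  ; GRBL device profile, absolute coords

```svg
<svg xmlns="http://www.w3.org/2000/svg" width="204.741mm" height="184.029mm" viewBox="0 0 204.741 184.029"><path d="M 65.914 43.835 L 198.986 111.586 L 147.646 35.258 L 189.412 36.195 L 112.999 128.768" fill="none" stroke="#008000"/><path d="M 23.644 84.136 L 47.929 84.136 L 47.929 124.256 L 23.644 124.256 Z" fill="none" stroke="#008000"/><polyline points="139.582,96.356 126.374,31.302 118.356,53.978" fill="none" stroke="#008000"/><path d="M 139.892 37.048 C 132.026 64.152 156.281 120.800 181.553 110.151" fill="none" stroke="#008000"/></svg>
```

1 u = 1 mm; y_m = 184.029 − y.

[1] `<path>` open polyline, #008000→engrave S320 F3847: (65.914,140.194) → (198.986,72.443) → (147.646,148.771) → (189.412,147.834) → (112.999,55.261)

[2] `<path>` rectangle, #008000→engrave S320 F3847: (23.644,99.893) → (47.929,99.893) → (47.929,59.773) → (23.644,59.773) → (23.644,99.893) (closed)

[3] `<polyline>` open polyline, #008000→engrave S320 F3847: (139.582,87.673) → (126.374,152.727) → (118.356,130.051)

[4] `<path>` cubic bezier, #008000→engrave S320 F3847: (139.892,146.981) → (138.492,131.415) → (141.581,113.616) → (148.296,96.272) → (157.772,82.075) → (169.146,73.713) → (181.553,73.878)

; LightBurn 1.6.03
; GRBL device profile, absolute coords
G21
G90
G0 X65.914 Y140.194
M3 S320
G01 X198.986 Y72.443 F3847
G01 X147.646 Y148.771
G01 X189.412 Y147.834
G01 X112.999 Y55.261
M5
G0 X23.644 Y99.893
M3 S320
G01 X47.929 Y99.893 F3847
G01 X47.929 Y59.773
G01 X23.644 Y59.773
G01 X23.644 Y99.893
M5
G0 X139.582 Y87.673
M3 S320
G01 X126.374 Y152.727 F3847
G01 X118.356 Y130.051
M5
G0 X139.892 Y146.981
M3 S320
G01 X138.492 Y131.415 F3847
G01 X141.581 Y113.616
G01 X148.296 Y96.272
G01 X157.772 Y82.075
G01 X169.146 Y73.713
G01 X181.553 Y73.878
M5
G0 X0.000 Y0.000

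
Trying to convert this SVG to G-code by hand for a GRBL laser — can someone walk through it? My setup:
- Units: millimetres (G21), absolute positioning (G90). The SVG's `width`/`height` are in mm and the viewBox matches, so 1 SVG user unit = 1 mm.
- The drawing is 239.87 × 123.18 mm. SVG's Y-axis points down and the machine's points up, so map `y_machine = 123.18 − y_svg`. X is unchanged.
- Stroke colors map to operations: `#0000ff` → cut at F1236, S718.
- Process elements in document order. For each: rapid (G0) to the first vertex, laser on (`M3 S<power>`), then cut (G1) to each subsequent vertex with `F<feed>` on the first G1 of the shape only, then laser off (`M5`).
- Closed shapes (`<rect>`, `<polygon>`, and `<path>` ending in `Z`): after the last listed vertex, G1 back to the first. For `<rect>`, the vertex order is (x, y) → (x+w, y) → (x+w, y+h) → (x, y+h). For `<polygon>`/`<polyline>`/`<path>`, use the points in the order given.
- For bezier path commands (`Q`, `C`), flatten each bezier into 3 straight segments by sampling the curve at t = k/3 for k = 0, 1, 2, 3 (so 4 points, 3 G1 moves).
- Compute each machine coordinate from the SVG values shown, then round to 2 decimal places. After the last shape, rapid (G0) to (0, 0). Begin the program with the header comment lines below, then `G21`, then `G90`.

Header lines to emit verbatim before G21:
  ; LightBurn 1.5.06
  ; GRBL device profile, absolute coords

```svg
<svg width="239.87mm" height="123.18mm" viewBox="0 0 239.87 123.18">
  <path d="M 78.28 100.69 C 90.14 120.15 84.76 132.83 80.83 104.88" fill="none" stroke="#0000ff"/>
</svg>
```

Since the viewBox matches the mm dimensions, user units are millimetres directly. The only transform is the Y-flip y_m = 123.18 − y_svg.

Shape 1 is a cubic bezier drawn with `<path>`. Its stroke #0000ff means cut at S718, F1236. After flipping Y the toolpath is (78.28,22.49) → (85.09,6.54) → (84.55,2.64) → (80.83,18.30).

; LightBurn 1.5.06
; GRBL device profile, absolute coords
G21
G90
G0 X78.28 Y22.49
M3 S718
G1 X85.09 Y6.54 F1236
G1 X84.55 Y2.64
G1 X80.83 Y18.30
M5
G0 X0.00 Y0.00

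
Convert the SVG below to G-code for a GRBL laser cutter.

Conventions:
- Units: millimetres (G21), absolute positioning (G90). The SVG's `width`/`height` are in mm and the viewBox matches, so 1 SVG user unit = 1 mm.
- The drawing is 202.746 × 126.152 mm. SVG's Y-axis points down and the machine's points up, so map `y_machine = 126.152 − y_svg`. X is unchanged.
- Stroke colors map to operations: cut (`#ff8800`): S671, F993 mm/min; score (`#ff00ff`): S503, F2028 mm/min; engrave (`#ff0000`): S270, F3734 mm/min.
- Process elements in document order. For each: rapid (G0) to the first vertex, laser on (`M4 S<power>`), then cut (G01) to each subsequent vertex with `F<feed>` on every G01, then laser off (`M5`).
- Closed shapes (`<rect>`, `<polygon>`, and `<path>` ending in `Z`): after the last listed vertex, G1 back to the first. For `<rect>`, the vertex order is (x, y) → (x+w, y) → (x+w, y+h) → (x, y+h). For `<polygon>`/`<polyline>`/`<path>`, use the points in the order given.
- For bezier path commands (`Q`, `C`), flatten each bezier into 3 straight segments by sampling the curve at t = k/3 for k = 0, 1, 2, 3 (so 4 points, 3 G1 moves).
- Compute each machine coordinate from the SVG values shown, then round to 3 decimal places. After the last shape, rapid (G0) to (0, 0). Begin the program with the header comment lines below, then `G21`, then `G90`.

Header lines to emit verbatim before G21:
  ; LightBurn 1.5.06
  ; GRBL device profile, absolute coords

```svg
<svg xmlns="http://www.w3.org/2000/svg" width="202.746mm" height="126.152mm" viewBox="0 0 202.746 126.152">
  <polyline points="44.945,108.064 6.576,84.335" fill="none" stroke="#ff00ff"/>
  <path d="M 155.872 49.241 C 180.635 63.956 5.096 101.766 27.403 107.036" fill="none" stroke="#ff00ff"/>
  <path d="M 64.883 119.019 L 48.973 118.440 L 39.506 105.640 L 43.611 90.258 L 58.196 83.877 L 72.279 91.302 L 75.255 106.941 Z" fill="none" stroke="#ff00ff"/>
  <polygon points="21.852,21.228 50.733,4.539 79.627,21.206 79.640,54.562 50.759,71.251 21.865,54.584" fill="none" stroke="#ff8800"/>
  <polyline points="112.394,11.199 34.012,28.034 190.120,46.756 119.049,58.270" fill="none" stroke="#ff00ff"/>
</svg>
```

Since the viewBox matches the mm dimensions, user units are millimetres directly. The only transform is the Y-flip y_m = 126.152 − y_svg.

Shape 1 is a line segment drawn with `<polyline>`. Its stroke #ff00ff means score at S503, F2028. After flipping Y the toolpath is (44.945,18.088) → (6.576,41.817).

Shape 2 is a cubic bezier drawn with `<path>`. Its stroke #ff00ff means score at S503, F2028. After flipping Y the toolpath is (155.872,76.911) → (128.614,56.558) → (56.298,33.172) → (27.403,19.116).

Shape 3 is a regular polygon drawn with `<path>`. Its stroke #ff00ff means score at S503, F2028. After flipping Y the toolpath is (64.883,7.133) → (48.973,7.712) → (39.506,20.512) → (43.611,35.894) → (58.196,42.275) → (72.279,34.850) → (75.255,19.211) → (64.883,7.133), returning to the start.

Shape 4 is a regular polygon drawn with `<polygon>`. Its stroke #ff8800 means cut at S671, F993. After flipping Y the toolpath is (21.852,104.924) → (50.733,121.613) → (79.627,104.946) → (79.640,71.590) → (50.759,54.901) → (21.865,71.568) → (21.852,104.924), returning to the start.

Shape 5 is a open polyline drawn with `<polyline>`. Its stroke #ff00ff means score at S503, F2028. After flipping Y the toolpath is (112.394,114.953) → (34.012,98.118) → (190.120,79.396) → (119.049,67.882).

; LightBurn 1.5.06
; GRBL device profile, absolute coords
G21
G90
G0 X44.945 Y18.088
M4 S503
G01 X6.576 Y41.817 F2028
M5
G0 X155.872 Y76.911
M4 S503
G01 X128.614 Y56.558 F2028
G01 X56.298 Y33.172 F2028
G01 X27.403 Y19.116 F2028
M5
G0 X64.883 Y7.133
M4 S503
G01 X48.973 Y7.712 F2028
G01 X39.506 Y20.512 F2028
G01 X43.611 Y35.894 F2028
G01 X58.196 Y42.275 F2028
G01 X72.279 Y34.850 F2028
G01 X75.255 Y19.211 F2028
G01 X64.883 Y7.133 F2028
M5
G0 X21.852 Y104.924
M4 S671
G01 X50.733 Y121.613 F993
G01 X79.627 Y104.946 F993
G01 X79.640 Y71.590 F993
G01 X50.759 Y54.901 F993
G01 X21.865 Y71.568 F993
G01 X21.852 Y104.924 F993
M5
G0 X112.394 Y114.953
M4 S503
G01 X34.012 Y98.118 F2028
G01 X190.120 Y79.396 F2028
G01 X119.049 Y67.882 F2028
M5
G0 X0.000 Y0.000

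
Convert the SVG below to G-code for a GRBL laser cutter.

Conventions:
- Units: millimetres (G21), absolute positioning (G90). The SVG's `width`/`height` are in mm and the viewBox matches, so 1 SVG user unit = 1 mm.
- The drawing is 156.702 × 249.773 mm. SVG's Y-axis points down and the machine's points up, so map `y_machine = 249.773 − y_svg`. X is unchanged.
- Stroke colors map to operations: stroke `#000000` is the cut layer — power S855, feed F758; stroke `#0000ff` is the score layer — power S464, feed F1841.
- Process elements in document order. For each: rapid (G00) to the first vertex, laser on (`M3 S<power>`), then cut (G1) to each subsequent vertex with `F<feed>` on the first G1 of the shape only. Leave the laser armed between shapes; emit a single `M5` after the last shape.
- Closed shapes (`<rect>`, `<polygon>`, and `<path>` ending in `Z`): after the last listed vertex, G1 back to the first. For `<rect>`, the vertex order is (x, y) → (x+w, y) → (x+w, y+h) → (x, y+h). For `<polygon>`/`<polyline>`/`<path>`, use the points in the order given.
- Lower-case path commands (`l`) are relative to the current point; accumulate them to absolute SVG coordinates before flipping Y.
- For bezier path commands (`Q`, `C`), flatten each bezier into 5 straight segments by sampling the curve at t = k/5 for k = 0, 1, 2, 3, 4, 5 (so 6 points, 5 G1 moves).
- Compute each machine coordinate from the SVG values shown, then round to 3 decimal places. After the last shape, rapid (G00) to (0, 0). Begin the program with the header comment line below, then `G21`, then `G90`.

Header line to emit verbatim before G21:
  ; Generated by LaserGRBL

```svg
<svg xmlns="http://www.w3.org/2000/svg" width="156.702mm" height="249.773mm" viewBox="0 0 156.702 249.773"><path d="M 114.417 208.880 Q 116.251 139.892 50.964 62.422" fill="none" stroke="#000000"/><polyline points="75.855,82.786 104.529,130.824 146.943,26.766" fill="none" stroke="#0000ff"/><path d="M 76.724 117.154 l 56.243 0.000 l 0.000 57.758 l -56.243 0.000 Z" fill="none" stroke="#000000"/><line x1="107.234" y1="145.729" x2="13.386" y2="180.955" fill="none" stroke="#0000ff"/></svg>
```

; Generated by LaserGRBL
G21
G90
G00 X114.417 Y40.893
M3 S855
G1 X112.466 Y68.827 F758
G1 X105.145 Y97.441
G1 X92.454 Y126.732
G1 X74.394 Y156.702
G1 X50.964 Y187.351
G00 X75.855 Y166.987
M3 S464
G1 X104.529 Y118.949 F1841
G1 X146.943 Y223.007
G00 X76.724 Y132.619
M3 S855
G1 X132.967 Y132.619 F758
G1 X132.967 Y74.861
G1 X76.724 Y74.861
G1 X76.724 Y132.619
G00 X107.234 Y104.044
M3 S464
G1 X13.386 Y68.818 F1841
M5
G00 X0.000 Y0.000

Since the viewBox matches the mm dimensions, user units are millimetres directly. The only transform is the Y-flip y_m = 249.773 − y_svg.

Shape 1 is a quadratic bezier drawn with `<path>`. Its stroke #000000 means cut at S855, F758. After flipping Y the toolpath is (114.417,40.893) → (112.466,68.827) → (105.145,97.441) → (92.454,126.732) → (74.394,156.702) → (50.964,187.351).

Shape 2 is a open polyline drawn with `<polyline>`. Its stroke #0000ff means score at S464, F1841. After flipping Y the toolpath is (75.855,166.987) → (104.529,118.949) → (146.943,223.007).

Shape 3 is a rectangle drawn with `<path>`. Its stroke #000000 means cut at S855, F758. After flipping Y the toolpath is (76.724,132.619) → (132.967,132.619) → (132.967,74.861) → (76.724,74.861) → (76.724,132.619), returning to the start.

Shape 4 is a line segment drawn with `<line>`. Its stroke #0000ff means score at S464, F1841. After flipping Y the toolpath is (107.234,104.044) → (13.386,68.818).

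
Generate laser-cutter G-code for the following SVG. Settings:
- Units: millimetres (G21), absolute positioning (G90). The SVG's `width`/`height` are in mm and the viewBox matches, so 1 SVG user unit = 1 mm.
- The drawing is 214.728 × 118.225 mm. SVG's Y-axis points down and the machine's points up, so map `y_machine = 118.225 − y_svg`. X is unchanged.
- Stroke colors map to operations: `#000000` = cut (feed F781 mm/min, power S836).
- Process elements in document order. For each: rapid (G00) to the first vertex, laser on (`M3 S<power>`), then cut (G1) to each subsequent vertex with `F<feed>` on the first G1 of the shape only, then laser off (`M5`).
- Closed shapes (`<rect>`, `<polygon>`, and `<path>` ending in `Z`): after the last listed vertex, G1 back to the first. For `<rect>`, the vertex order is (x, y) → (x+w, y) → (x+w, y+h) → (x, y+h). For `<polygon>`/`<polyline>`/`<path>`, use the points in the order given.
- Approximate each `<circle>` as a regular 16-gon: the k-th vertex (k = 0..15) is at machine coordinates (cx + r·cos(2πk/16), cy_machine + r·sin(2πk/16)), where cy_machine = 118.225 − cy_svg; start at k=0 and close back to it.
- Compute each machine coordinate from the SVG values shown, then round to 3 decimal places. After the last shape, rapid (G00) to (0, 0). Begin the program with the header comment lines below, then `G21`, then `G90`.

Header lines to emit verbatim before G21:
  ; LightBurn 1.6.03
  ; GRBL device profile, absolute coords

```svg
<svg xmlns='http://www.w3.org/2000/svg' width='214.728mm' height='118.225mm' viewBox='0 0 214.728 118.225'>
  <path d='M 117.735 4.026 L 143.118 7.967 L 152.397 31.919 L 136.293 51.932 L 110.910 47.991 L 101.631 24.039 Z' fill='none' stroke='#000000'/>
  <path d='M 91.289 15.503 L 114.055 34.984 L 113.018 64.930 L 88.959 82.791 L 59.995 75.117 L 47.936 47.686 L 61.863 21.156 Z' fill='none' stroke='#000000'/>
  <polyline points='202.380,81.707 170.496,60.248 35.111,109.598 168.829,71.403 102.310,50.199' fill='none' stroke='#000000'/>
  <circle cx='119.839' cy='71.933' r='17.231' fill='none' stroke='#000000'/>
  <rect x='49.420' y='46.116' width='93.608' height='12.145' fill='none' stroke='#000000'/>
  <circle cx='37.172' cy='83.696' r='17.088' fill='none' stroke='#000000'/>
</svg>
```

viewBox `0 0 214.728 118.225` with mm width/height → 1 unit = 1 mm. Flip: y_m = 118.225 − y_svg.

**Shape 1** — `<path>` regular polygon, stroke `#000000` → cut (S836, F781). Machine vertices: (117.735,114.199) → (143.118,110.258) → (152.397,86.306) → (136.293,66.293) → (110.910,70.234) → (101.631,94.186) → (117.735,114.199). Closed: final G1 returns to the first vertex.

**Shape 2** — `<path>` regular polygon, stroke `#000000` → cut (S836, F781). Machine vertices: (91.289,102.722) → (114.055,83.241) → (113.018,53.295) → (88.959,35.434) → (59.995,43.108) → (47.936,70.539) → (61.863,97.069) → (91.289,102.722). Closed: final G1 returns to the first vertex.

**Shape 3** — `<polyline>` open polyline, stroke `#000000` → cut (S836, F781). Machine vertices: (202.380,36.518) → (170.496,57.977) → (35.111,8.627) → (168.829,46.822) → (102.310,68.026). Open path.

**Shape 4** — `<circle>` circle, stroke `#000000` → cut (S836, F781). Machine vertices: (137.070,46.292) → (135.758,52.886) → (132.023,58.476) → (126.433,62.211) → (119.839,63.523) → (113.245,62.211) → (107.655,58.476) → (103.920,52.886) → (102.608,46.292) → (103.920,39.698) → (107.655,34.108) → (113.245,30.373) → (119.839,29.061) → (126.433,30.373) → (132.023,34.108) → (135.758,39.698) → (137.070,46.292). Closed: final G1 returns to the first vertex.

**Shape 5** — `<rect>` rectangle, stroke `#000000` → cut (S836, F781). Machine vertices: (49.420,72.109) → (143.028,72.109) → (143.028,59.964) → (49.420,59.964) → (49.420,72.109). Closed: final G1 returns to the first vertex.

**Shape 6** — `<circle>` circle, stroke `#000000` → cut (S836, F781). Machine vertices: (54.260,34.529) → (52.959,41.068) → (49.255,46.612) → (43.711,50.316) → (37.172,51.617) → (30.633,50.316) → (25.089,46.612) → (21.385,41.068) → (20.084,34.529) → (21.385,27.990) → (25.089,22.446) → (30.633,18.742) → (37.172,17.441) → (43.711,18.742) → (49.255,22.446) → (52.959,27.990) → (54.260,34.529). Closed: final G1 returns to the first vertex.

; LightBurn 1.6.03
; GRBL device profile, absolute coords
G21
G90
G00 X117.735 Y114.199
M3 S836
G1 X143.118 Y110.258 F781
G1 X152.397 Y86.306
G1 X136.293 Y66.293
G1 X110.910 Y70.234
G1 X101.631 Y94.186
G1 X117.735 Y114.199
M5
G00 X91.289 Y102.722
M3 S836
G1 X114.055 Y83.241 F781
G1 X113.018 Y53.295
G1 X88.959 Y35.434
G1 X59.995 Y43.108
G1 X47.936 Y70.539
G1 X61.863 Y97.069
G1 X91.289 Y102.722
M5
G00 X202.380 Y36.518
M3 S836
G1 X170.496 Y57.977 F781
G1 X35.111 Y8.627
G1 X168.829 Y46.822
G1 X102.310 Y68.026
M5
G00 X137.070 Y46.292
M3 S836
G1 X135.758 Y52.886 F781
G1 X132.023 Y58.476
G1 X126.433 Y62.211
G1 X119.839 Y63.523
G1 X113.245 Y62.211
G1 X107.655 Y58.476
G1 X103.920 Y52.886
G1 X102.608 Y46.292
G1 X103.920 Y39.698
G1 X107.655 Y34.108
G1 X113.245 Y30.373
G1 X119.839 Y29.061
G1 X126.433 Y30.373
G1 X132.023 Y34.108
G1 X135.758 Y39.698
G1 X137.070 Y46.292
M5
G00 X49.420 Y72.109
M3 S836
G1 X143.028 Y72.109 F781
G1 X143.028 Y59.964
G1 X49.420 Y59.964
G1 X49.420 Y72.109
M5
G00 X54.260 Y34.529
M3 S836
G1 X52.959 Y41.068 F781
G1 X49.255 Y46.612
G1 X43.711 Y50.316
G1 X37.172 Y51.617
G1 X30.633 Y50.316
G1 X25.089 Y46.612
G1 X21.385 Y41.068
G1 X20.084 Y34.529
G1 X21.385 Y27.990
G1 X25.089 Y22.446
G1 X30.633 Y18.742
G1 X37.172 Y17.441
G1 X43.711 Y18.742
G1 X49.255 Y22.446
G1 X52.959 Y27.990
G1 X54.260 Y34.529
M5
G00 X0.000 Y0.000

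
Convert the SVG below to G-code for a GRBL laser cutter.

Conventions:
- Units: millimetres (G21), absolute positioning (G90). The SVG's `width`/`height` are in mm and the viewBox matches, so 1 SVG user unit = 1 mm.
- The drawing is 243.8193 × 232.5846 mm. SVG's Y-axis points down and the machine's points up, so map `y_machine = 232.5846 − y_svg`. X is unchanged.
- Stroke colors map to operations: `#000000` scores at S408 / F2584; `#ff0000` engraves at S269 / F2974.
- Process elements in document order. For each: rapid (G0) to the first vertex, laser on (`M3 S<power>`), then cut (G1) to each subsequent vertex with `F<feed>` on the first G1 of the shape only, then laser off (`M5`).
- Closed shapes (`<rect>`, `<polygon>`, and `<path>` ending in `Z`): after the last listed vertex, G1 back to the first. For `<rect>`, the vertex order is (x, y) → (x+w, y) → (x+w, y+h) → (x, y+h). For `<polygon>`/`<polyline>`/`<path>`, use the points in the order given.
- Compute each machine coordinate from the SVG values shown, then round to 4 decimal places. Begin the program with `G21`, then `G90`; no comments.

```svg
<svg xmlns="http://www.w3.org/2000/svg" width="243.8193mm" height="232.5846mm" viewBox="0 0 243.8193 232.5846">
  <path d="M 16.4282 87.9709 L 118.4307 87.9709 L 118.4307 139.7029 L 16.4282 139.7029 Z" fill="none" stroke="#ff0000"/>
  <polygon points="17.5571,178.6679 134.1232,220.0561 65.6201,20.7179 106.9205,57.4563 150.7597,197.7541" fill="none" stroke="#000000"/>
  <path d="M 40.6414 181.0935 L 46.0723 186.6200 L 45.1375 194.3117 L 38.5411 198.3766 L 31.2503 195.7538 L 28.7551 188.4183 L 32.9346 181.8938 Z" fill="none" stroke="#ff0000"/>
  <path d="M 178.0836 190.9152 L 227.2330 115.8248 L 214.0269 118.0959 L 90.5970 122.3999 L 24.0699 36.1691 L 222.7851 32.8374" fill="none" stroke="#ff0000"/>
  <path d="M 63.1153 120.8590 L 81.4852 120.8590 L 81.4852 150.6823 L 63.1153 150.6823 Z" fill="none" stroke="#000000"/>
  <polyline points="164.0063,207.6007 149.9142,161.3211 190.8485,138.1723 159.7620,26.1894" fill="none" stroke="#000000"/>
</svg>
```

Since the viewBox matches the mm dimensions, user units are millimetres directly. The only transform is the Y-flip y_m = 232.5846 − y_svg.

Shape 1 is a rectangle drawn with `<path>`. Its stroke #ff0000 means engrave at S269, F2974. After flipping Y the toolpath is (16.4282,144.6137) → (118.4307,144.6137) → (118.4307,92.8817) → (16.4282,92.8817) → (16.4282,144.6137), returning to the start.

Shape 2 is a closed polygon drawn with `<polygon>`. Its stroke #000000 means score at S408, F2584. After flipping Y the toolpath is (17.5571,53.9167) → (134.1232,12.5285) → (65.6201,211.8667) → (106.9205,175.1283) → (150.7597,34.8305) → (17.5571,53.9167), returning to the start.

Shape 3 is a regular polygon drawn with `<path>`. Its stroke #ff0000 means engrave at S269, F2974. After flipping Y the toolpath is (40.6414,51.4911) → (46.0723,45.9646) → (45.1375,38.2729) → (38.5411,34.2080) → (31.2503,36.8308) → (28.7551,44.1663) → (32.9346,50.6908) → (40.6414,51.4911), returning to the start.

Shape 4 is a open polyline drawn with `<path>`. Its stroke #ff0000 means engrave at S269, F2974. After flipping Y the toolpath is (178.0836,41.6694) → (227.2330,116.7598) → (214.0269,114.4887) → (90.5970,110.1847) → (24.0699,196.4155) → (222.7851,199.7472).

Shape 5 is a rectangle drawn with `<path>`. Its stroke #000000 means score at S408, F2584. After flipping Y the toolpath is (63.1153,111.7256) → (81.4852,111.7256) → (81.4852,81.9023) → (63.1153,81.9023) → (63.1153,111.7256), returning to the start.

Shape 6 is a open polyline drawn with `<polyline>`. Its stroke #000000 means score at S408, F2584. After flipping Y the toolpath is (164.0063,24.9839) → (149.9142,71.2635) → (190.8485,94.4123) → (159.7620,206.3952).

G21
G90
G0 X16.4282 Y144.6137
M3 S269
G1 X118.4307 Y144.6137 F2974
G1 X118.4307 Y92.8817
G1 X16.4282 Y92.8817
G1 X16.4282 Y144.6137
M5
G0 X17.5571 Y53.9167
M3 S408
G1 X134.1232 Y12.5285 F2584
G1 X65.6201 Y211.8667
G1 X106.9205 Y175.1283
G1 X150.7597 Y34.8305
G1 X17.5571 Y53.9167
M5
G0 X40.6414 Y51.4911
M3 S269
G1 X46.0723 Y45.9646 F2974
G1 X45.1375 Y38.2729
G1 X38.5411 Y34.2080
G1 X31.2503 Y36.8308
G1 X28.7551 Y44.1663
G1 X32.9346 Y50.6908
G1 X40.6414 Y51.4911
M5
G0 X178.0836 Y41.6694
M3 S269
G1 X227.2330 Y116.7598 F2974
G1 X214.0269 Y114.4887
G1 X90.5970 Y110.1847
G1 X24.0699 Y196.4155
G1 X222.7851 Y199.7472
M5
G0 X63.1153 Y111.7256
M3 S408
G1 X81.4852 Y111.7256 F2584
G1 X81.4852 Y81.9023
G1 X63.1153 Y81.9023
G1 X63.1153 Y111.7256
M5
G0 X164.0063 Y24.9839
M3 S408
G1 X149.9142 Y71.2635 F2584
G1 X190.8485 Y94.4123
G1 X159.7620 Y206.3952
M5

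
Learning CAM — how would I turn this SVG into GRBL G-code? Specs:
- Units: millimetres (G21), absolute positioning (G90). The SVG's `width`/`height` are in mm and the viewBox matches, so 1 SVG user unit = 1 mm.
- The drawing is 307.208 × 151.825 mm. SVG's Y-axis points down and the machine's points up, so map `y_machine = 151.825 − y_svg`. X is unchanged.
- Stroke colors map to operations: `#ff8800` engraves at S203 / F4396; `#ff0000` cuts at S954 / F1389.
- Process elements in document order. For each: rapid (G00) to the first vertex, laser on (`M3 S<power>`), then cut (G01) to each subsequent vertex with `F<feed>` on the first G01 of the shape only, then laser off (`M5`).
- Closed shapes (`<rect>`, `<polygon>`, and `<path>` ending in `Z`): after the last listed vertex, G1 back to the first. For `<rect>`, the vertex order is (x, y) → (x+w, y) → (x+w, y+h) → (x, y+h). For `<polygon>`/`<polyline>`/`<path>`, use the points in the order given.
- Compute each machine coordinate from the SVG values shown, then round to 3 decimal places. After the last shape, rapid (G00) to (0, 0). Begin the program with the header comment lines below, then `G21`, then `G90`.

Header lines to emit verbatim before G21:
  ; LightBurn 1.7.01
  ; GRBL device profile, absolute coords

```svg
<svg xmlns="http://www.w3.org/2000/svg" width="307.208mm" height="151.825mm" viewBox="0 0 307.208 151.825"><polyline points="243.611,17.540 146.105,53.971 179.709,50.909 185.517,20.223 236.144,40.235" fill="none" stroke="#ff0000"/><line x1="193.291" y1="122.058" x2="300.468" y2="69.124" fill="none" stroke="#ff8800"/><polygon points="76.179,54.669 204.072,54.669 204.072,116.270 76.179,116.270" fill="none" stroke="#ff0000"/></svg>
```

viewBox `0 0 307.208 151.825` with mm width/height → 1 unit = 1 mm. Flip: y_m = 151.825 − y_svg.

**Shape 1** — `<polyline>` open polyline, stroke `#ff0000` → cut (S954, F1389). Machine vertices: (243.611,134.285) → (146.105,97.854) → (179.709,100.916) → (185.517,131.602) → (236.144,111.590). Open path.

**Shape 2** — `<line>` line segment, stroke `#ff8800` → engrave (S203, F4396). Machine vertices: (193.291,29.767) → (300.468,82.701). Open path.

**Shape 3** — `<polygon>` rectangle, stroke `#ff0000` → cut (S954, F1389). Machine vertices: (76.179,97.156) → (204.072,97.156) → (204.072,35.555) → (76.179,35.555) → (76.179,97.156). Closed: final G1 returns to the first vertex.

; LightBurn 1.7.01
; GRBL device profile, absolute coords
G21
G90
G00 X243.611 Y134.285
M3 S954
G01 X146.105 Y97.854 F1389
G01 X179.709 Y100.916
G01 X185.517 Y131.602
G01 X236.144 Y111.590
M5
G00 X193.291 Y29.767
M3 S203
G01 X300.468 Y82.701 F4396
M5
G00 X76.179 Y97.156
M3 S954
G01 X204.072 Y97.156 F1389
G01 X204.072 Y35.555
G01 X76.179 Y35.555
G01 X76.179 Y97.156
M5
G00 X0.000 Y0.000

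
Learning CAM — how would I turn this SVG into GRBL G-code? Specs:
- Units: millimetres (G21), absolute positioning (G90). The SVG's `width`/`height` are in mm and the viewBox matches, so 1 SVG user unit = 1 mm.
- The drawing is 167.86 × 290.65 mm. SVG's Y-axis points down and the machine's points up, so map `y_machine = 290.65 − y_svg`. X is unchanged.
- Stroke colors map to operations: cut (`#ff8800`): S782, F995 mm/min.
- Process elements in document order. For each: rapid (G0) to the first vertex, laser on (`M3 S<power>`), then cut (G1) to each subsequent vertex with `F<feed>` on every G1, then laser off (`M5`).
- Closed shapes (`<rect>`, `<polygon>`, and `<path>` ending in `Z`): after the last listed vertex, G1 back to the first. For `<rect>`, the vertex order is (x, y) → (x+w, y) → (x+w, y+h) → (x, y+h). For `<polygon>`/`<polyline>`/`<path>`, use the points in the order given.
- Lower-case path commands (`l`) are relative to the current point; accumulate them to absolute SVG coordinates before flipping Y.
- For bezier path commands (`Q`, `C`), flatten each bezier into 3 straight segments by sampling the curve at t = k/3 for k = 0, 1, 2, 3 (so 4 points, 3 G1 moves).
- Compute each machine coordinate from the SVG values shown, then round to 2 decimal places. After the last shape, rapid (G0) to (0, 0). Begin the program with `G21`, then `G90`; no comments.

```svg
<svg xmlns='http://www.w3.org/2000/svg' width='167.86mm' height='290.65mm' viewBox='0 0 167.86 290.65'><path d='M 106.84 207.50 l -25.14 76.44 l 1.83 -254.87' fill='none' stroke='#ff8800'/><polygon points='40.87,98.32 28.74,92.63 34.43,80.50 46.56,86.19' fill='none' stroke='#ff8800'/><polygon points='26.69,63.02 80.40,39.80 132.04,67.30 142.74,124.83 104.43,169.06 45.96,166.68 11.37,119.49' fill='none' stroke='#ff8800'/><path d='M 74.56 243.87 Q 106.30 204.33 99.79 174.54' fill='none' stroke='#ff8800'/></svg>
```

G21
G90
G0 X106.84 Y83.15
M3 S782
G1 X81.70 Y6.71 F995
G1 X83.53 Y261.58 F995
M5
G0 X40.87 Y192.33
M3 S782
G1 X28.74 Y198.02 F995
G1 X34.43 Y210.15 F995
G1 X46.56 Y204.46 F995
G1 X40.87 Y192.33 F995
M5
G0 X26.69 Y227.63
M3 S782
G1 X80.40 Y250.85 F995
G1 X132.04 Y223.35 F995
G1 X142.74 Y165.82 F995
G1 X104.43 Y121.59 F995
G1 X45.96 Y123.97 F995
G1 X11.37 Y171.16 F995
G1 X26.69 Y227.63 F995
M5
G0 X74.56 Y46.78
M3 S782
G1 X91.47 Y72.06 F995
G1 X99.88 Y95.17 F995
G1 X99.79 Y116.11 F995
M5
G0 X0.00 Y0.00

1 u = 1 mm; y_m = 290.65 − y.

[1] `<path>` open polyline, #ff8800→cut S782 F995: (106.84,83.15) → (81.70,6.71) → (83.53,261.58)

[2] `<polygon>` regular polygon, #ff8800→cut S782 F995: (40.87,192.33) → (28.74,198.02) → (34.43,210.15) → (46.56,204.46) → (40.87,192.33) (closed)

[3] `<polygon>` regular polygon, #ff8800→cut S782 F995: (26.69,227.63) → (80.40,250.85) → (132.04,223.35) → (142.74,165.82) → (104.43,121.59) → (45.96,123.97) → (11.37,171.16) → (26.69,227.63) (closed)

[4] `<path>` quadratic bezier, #ff8800→cut S782 F995: (74.56,46.78) → (91.47,72.06) → (99.88,95.17) → (99.79,116.11)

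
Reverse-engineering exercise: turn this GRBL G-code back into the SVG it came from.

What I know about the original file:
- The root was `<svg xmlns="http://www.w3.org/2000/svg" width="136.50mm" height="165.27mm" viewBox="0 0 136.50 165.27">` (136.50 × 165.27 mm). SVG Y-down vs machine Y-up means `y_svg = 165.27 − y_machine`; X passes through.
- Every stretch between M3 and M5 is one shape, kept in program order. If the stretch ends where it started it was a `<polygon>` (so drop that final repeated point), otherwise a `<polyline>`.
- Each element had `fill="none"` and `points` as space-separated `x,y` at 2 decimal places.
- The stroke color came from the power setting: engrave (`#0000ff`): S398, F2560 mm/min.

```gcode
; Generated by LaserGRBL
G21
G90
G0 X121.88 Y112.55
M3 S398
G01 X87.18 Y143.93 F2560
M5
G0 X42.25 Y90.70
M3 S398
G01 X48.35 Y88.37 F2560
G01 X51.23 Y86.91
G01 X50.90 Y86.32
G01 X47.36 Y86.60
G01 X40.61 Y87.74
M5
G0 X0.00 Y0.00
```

Machine Y-up, SVG Y-down with viewBox height 165.27, so y_svg = 165.27 − y_machine; X carries over. Every run uses S398, so all elements get stroke `#0000ff` (engrave).

Run 1: The run is open, so emit a `<polyline>` with points (Y-flipped): 121.88,52.72 87.18,21.34.

Run 2: The run is open, so emit a `<polyline>` with points (Y-flipped): 42.25,74.57 48.35,76.90 51.23,78.36 50.90,78.95 47.36,78.67 40.61,77.53.

<svg xmlns="http://www.w3.org/2000/svg" width="136.50mm" height="165.27mm" viewBox="0 0 136.50 165.27">
  <polyline points="121.88,52.72 87.18,21.34" fill="none" stroke="#0000ff"/>
  <polyline points="42.25,74.57 48.35,76.90 51.23,78.36 50.90,78.95 47.36,78.67 40.61,77.53" fill="none" stroke="#0000ff"/>
</svg>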